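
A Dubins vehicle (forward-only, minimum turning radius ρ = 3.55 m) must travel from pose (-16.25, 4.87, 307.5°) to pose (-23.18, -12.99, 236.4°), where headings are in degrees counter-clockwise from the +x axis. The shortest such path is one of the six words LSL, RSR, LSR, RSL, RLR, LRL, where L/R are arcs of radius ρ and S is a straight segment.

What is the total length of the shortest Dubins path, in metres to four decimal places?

19.8528 m

Let ψ = atan2(Δy, Δx) = atan2(-17.86, -6.93) = -111.2071° be the start→goal bearing.
Normalize: d = |goal − start| / ρ = 19.157362/3.55 = 5.396440, α = (θ_start − ψ) mod 360° = 58.7071° = 1.024633 rad, β = (θ_goal − ψ) mod 360° = 347.6071° = 6.066889 rad.
Common terms: sin α = 0.854524, cos α = 0.519413, sin β = -0.214614, cos β = 0.976699, cos(α−β) = 0.323917, d² = 29.121563. Work in radians in the unit-radius frame; every candidate has L = ρ·(t + p + q).
LSL: p² = 2 + d² − 2cos(α−β) + 2d(sin α − sin β) = 42.012797; p = √p² = 6.481728; φ = atan2(cos β − cos α, d + sin α − sin β) = 0.070609 rad; t = (φ − α) mod 2π = 5.329161 rad, q = (β − φ) mod 2π = 5.996280 rad → L = 3.55·(5.329161 + 6.481728 + 5.996280) = 3.55·17.807169 = 63.215452 m
RSR: p² = 2 + d² − 2cos(α−β) + 2d(sin β − sin α) = 18.934660; p = √p² = 4.351397; φ = atan2(cos α − cos β, d − sin α + sin β) = -0.105284 rad; t = (α − φ) mod 2π = 1.129917 rad, q = (φ − β) mod 2π = 0.111012 rad → L = 3.55·(1.129917 + 4.351397 + 0.111012) = 3.55·5.592327 = 19.852759 m
LSR: p² = d² − 2 + 2cos(α−β) + 2d(sin α + sin β) = 34.675871; p = √p² = 5.888622; φ = atan2(−cos α − cos β, d + sin α + sin β) − atan2(−2, p) = 0.084460 rad; t = (φ − α) mod 2π = 5.343012 rad, q = (φ − β) mod 2π = 0.300756 rad → L = 3.55·(5.343012 + 5.888622 + 0.300756) = 3.55·11.532390 = 40.939983 m
RSL: p² = d² − 2 + 2cos(α−β) − 2d(sin α + sin β) = 20.862925; p = √p² = 4.567595; φ = atan2(cos α + cos β, d − sin α − sin β) − atan2(2, p) = -0.107978 rad; t = (α − φ) mod 2π = 1.132611 rad, q = (β − φ) mod 2π = 6.174867 rad → L = 3.55·(1.132611 + 4.567595 + 6.174867) = 3.55·11.875073 = 42.156508 m
RLR: c = (6 − d² + 2cos(α−β) + 2d(sin α − sin β))/8 = -1.366832, |c| > 1 → infeasible
LRL: c = (6 − d² + 2cos(α−β) − 2d(sin α − sin β))/8 = -4.251600, |c| > 1 → infeasible
Shortest: RSR with L = 19.852759 m ≈ 19.8528 m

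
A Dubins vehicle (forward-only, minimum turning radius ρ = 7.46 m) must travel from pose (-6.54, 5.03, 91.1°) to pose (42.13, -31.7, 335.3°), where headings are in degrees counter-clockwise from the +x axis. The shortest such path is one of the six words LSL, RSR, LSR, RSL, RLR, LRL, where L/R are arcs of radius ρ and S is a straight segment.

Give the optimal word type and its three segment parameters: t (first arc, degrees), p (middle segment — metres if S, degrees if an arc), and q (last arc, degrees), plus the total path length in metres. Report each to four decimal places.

Let ψ = atan2(Δy, Δx) = atan2(-36.73, 48.67) = -37.0409° be the start→goal bearing.
Normalize: d = |goal − start| / ρ = 60.974272/7.46 = 8.173495, α = (θ_start − ψ) mod 360° = 128.1409° = 2.236481 rad, β = (θ_goal − ψ) mod 360° = 12.3409° = 0.215390 rad.
Common terms: sin α = 0.786494, cos α = -0.617598, sin β = 0.213728, cos β = 0.976893, cos(α−β) = -0.435231, d² = 66.806018. Work in radians in the unit-radius frame; every candidate has L = ρ·(t + p + q).
LSL: p² = 2 + d² − 2cos(α−β) + 2d(sin α − sin β) = 79.039481; p = √p² = 8.890415; φ = atan2(cos β − cos α, d + sin α − sin β) = 0.180325 rad; t = (φ − α) mod 2π = 4.227030 rad, q = (β − φ) mod 2π = 0.035065 rad → L = 7.46·(4.227030 + 8.890415 + 0.035065) = 7.46·13.152509 = 98.117718 m
RSR: p² = 2 + d² − 2cos(α−β) + 2d(sin β − sin α) = 60.313479; p = √p² = 7.766175; φ = atan2(cos α − cos β, d − sin α + sin β) = -0.206783 rad; t = (α − φ) mod 2π = 2.443264 rad, q = (φ − β) mod 2π = 5.861013 rad → L = 7.46·(2.443264 + 7.766175 + 5.861013) = 7.46·16.070452 = 119.885571 m
LSR: p² = d² − 2 + 2cos(α−β) + 2d(sin α + sin β) = 80.286179; p = √p² = 8.960256; φ = atan2(−cos α − cos β, d + sin α + sin β) − atan2(−2, p) = 0.180462 rad; t = (φ − α) mod 2π = 4.227167 rad, q = (φ − β) mod 2π = 6.248258 rad → L = 7.46·(4.227167 + 8.960256 + 6.248258) = 7.46·19.435680 = 144.990174 m
RSL: p² = d² − 2 + 2cos(α−β) − 2d(sin α + sin β) = 47.584933; p = √p² = 6.898183; φ = atan2(cos α + cos β, d − sin α − sin β) − atan2(2, p) = -0.232148 rad; t = (α − φ) mod 2π = 2.468629 rad, q = (β − φ) mod 2π = 0.447538 rad → L = 7.46·(2.468629 + 6.898183 + 0.447538) = 7.46·9.814350 = 73.215049 m
RLR: c = (6 − d² + 2cos(α−β) + 2d(sin α − sin β))/8 = -6.539185, |c| > 1 → infeasible
LRL: c = (6 − d² + 2cos(α−β) − 2d(sin α − sin β))/8 = -8.879935, |c| > 1 → infeasible
Shortest: RSL with L = 73.215049 m ≈ 73.2150 m
Convert RSL to answer units (arcs ×180/π): t = 2.468629·180/π = 141.4420°, p = ρ·p = 7.46·6.898183 = 51.4604 m, q = 0.447538·180/π = 25.6420°, L = 73.2150 m.

RSL: t = 141.4420°, p = 51.4604 m, q = 25.6420°, L = 73.2150 m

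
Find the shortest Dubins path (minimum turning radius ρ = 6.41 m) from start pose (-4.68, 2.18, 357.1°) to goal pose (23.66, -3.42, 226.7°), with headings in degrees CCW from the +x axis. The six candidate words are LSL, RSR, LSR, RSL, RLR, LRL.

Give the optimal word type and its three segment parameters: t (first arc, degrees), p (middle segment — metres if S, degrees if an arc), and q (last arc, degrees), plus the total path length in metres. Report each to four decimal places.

Let ψ = atan2(Δy, Δx) = atan2(-5.60, 28.34) = -11.1777° be the start→goal bearing.
Normalize: d = |goal − start| / ρ = 28.887984/6.41 = 4.506706, α = (θ_start − ψ) mod 360° = 8.2777° = 0.144473 rad, β = (θ_goal − ψ) mod 360° = 237.8777° = 4.151749 rad.
Common terms: sin α = 0.143971, cos α = 0.989582, sin β = -0.846915, cos β = -0.531729, cos(α−β) = -0.648120, d² = 20.310396. Work in radians in the unit-radius frame; every candidate has L = ρ·(t + p + q).
LSL: p² = 2 + d² − 2cos(α−β) + 2d(sin α − sin β) = 32.537896; p = √p² = 5.704200; φ = atan2(cos β − cos α, d + sin α − sin β) = -0.269967 rad; t = (φ − α) mod 2π = 5.868745 rad, q = (β − φ) mod 2π = 4.421716 rad → L = 6.41·(5.868745 + 5.704200 + 4.421716) = 6.41·15.994661 = 102.525778 m
RSR: p² = 2 + d² − 2cos(α−β) + 2d(sin β − sin α) = 14.675377; p = √p² = 3.830845; φ = atan2(cos α − cos β, d − sin α + sin β) = 0.408378 rad; t = (α − φ) mod 2π = 6.019280 rad, q = (φ − β) mod 2π = 2.539815 rad → L = 6.41·(6.019280 + 3.830845 + 2.539815) = 6.41·12.389940 = 79.419516 m
LSR: p² = d² − 2 + 2cos(α−β) + 2d(sin α + sin β) = 10.678232; p = √p² = 3.267756; φ = atan2(−cos α − cos β, d + sin α + sin β) − atan2(−2, p) = 0.429434 rad; t = (φ − α) mod 2π = 0.284961 rad, q = (φ − β) mod 2π = 2.560870 rad → L = 6.41·(0.284961 + 3.267756 + 2.560870) = 6.41·6.113588 = 39.188096 m
RSL: p² = d² − 2 + 2cos(α−β) − 2d(sin α + sin β) = 23.350081; p = √p² = 4.832192; φ = atan2(cos α + cos β, d − sin α − sin β) − atan2(2, p) = -0.304763 rad; t = (α − φ) mod 2π = 0.449236 rad, q = (β − φ) mod 2π = 4.456512 rad → L = 6.41·(0.449236 + 4.832192 + 4.456512) = 6.41·9.737940 = 62.420196 m
RLR: c = (6 − d² + 2cos(α−β) + 2d(sin α − sin β))/8 = -0.834422; p = 2π − arccos c = 3.725306 rad; φ = atan2(cos α − cos β, d − sin α + sin β) = 0.408378 rad; t = (α − φ + p/2) mod 2π = 1.598748 rad, q = (α − β − t + p) mod 2π = 4.402467 rad → L = 6.41·(1.598748 + 3.725306 + 4.402467) = 6.41·9.726521 = 62.346997 m
LRL: c = (6 − d² + 2cos(α−β) − 2d(sin α − sin β))/8 = -3.067237, |c| > 1 → infeasible
Shortest: LSR with L = 39.188096 m ≈ 39.1881 m
Convert LSR to answer units (arcs ×180/π): t = 0.284961·180/π = 16.3271°, p = ρ·p = 6.41·3.267756 = 20.9463 m, q = 2.560870·180/π = 146.7271°, L = 39.1881 m.

LSR: t = 16.3271°, p = 20.9463 m, q = 146.7271°, L = 39.1881 m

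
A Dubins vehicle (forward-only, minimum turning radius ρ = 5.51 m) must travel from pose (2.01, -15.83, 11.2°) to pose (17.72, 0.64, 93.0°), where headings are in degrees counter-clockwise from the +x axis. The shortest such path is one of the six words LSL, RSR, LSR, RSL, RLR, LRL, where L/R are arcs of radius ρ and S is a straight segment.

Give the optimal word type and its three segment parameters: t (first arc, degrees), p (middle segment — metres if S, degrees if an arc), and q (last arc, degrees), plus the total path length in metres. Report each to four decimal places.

LSL: t = 32.4981°, p = 15.5988 m, q = 49.3019°, L = 23.4653 m

Let ψ = atan2(Δy, Δx) = atan2(16.47, 15.71) = 46.3529° be the start→goal bearing.
Normalize: d = |goal − start| / ρ = 22.761041/5.51 = 4.130860, α = (θ_start − ψ) mod 360° = 324.8471° = 5.669651 rad, β = (θ_goal − ψ) mod 360° = 46.6471° = 0.814145 rad.
Common terms: sin α = -0.575761, cos α = 0.817618, sin β = 0.727139, cos β = 0.686490, cos(α−β) = 0.142629, d² = 17.064008. Work in radians in the unit-radius frame; every candidate has L = ρ·(t + p + q).
LSL: p² = 2 + d² − 2cos(α−β) + 2d(sin α − sin β) = 8.014557; p = √p² = 2.830999; φ = atan2(cos β − cos α, d + sin α − sin β) = -0.046335 rad; t = (φ − α) mod 2π = 0.567199 rad, q = (β − φ) mod 2π = 0.860481 rad → L = 5.51·(0.567199 + 2.830999 + 0.860481) = 5.51·4.258679 = 23.465319 m
RSR: p² = 2 + d² − 2cos(α−β) + 2d(sin β − sin α) = 29.542944; p = √p² = 5.435342; φ = atan2(cos α − cos β, d − sin α + sin β) = 0.024127 rad; t = (α − φ) mod 2π = 5.645524 rad, q = (φ − β) mod 2π = 5.493167 rad → L = 5.51·(5.645524 + 5.435342 + 5.493167) = 5.51·16.574033 = 91.322924 m
LSR: p² = d² − 2 + 2cos(α−β) + 2d(sin α + sin β) = 16.599914; p = √p² = 4.074299; φ = atan2(−cos α − cos β, d + sin α + sin β) − atan2(−2, p) = 0.118544 rad; t = (φ − α) mod 2π = 0.732079 rad, q = (φ − β) mod 2π = 5.587584 rad → L = 5.51·(0.732079 + 4.074299 + 5.587584) = 5.51·10.393962 = 57.270731 m
RSL: p² = d² − 2 + 2cos(α−β) − 2d(sin α + sin β) = 14.098619; p = √p² = 3.754813; φ = atan2(cos α + cos β, d − sin α − sin β) − atan2(2, p) = -0.128057 rad; t = (α − φ) mod 2π = 5.797708 rad, q = (β − φ) mod 2π = 0.942202 rad → L = 5.51·(5.797708 + 3.754813 + 0.942202) = 5.51·10.494722 = 57.825921 m
RLR: c = (6 − d² + 2cos(α−β) + 2d(sin α − sin β))/8 = -2.692868, |c| > 1 → infeasible
LRL: c = (6 − d² + 2cos(α−β) − 2d(sin α − sin β))/8 = -0.001820; p = 2π − arccos c = 4.710569 rad; φ = atan2(cos β − cos α, d + sin α − sin β) = -0.046335 rad; t = (φ − α + p/2) mod 2π = 2.922483 rad, q = (β − α − t + p) mod 2π = 3.215765 rad → L = 5.51·(2.922483 + 4.710569 + 3.215765) = 5.51·10.848818 = 59.776987 m
Shortest: LSL with L = 23.465319 m ≈ 23.4653 m
Convert LSL to answer units (arcs ×180/π): t = 0.567199·180/π = 32.4981°, p = ρ·p = 5.51·2.830999 = 15.5988 m, q = 0.860481·180/π = 49.3019°, L = 23.4653 m.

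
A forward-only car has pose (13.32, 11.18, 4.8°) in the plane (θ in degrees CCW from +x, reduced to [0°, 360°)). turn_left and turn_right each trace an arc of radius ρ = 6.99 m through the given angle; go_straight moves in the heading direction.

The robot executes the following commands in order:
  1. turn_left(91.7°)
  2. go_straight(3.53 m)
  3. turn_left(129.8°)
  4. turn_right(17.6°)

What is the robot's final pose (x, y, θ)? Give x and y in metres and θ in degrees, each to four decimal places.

(5.5852, 25.1801, 208.7000°)

set_pose: (x, y, θ) = (13.3200, 11.1800, 4.8000°), ρ = 6.99
turn_left(91.7°): centre at ρ to the left, rotate +91.7° → (19.6802, 18.9368, 96.5000°)
go_straight(3.53): x += 3.53·cos θ, y += 3.53·sin θ → (19.2806, 22.4441, 96.5000°)
turn_left(129.8°): centre at ρ to the left, rotate +129.8° → (7.2819, 26.4821, 226.3000°)
turn_right(17.6°): centre at ρ to the right, rotate −17.6° → (5.5852, 25.1801, 208.7000°)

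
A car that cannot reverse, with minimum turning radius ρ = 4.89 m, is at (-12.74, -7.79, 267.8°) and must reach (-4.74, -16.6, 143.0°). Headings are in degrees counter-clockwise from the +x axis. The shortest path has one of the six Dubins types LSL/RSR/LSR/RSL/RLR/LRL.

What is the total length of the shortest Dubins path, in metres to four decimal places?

32.6023 m

Let ψ = atan2(Δy, Δx) = atan2(-8.81, 8.00) = -47.7587° be the start→goal bearing.
Normalize: d = |goal − start| / ρ = 11.900256/4.89 = 2.433590, α = (θ_start − ψ) mod 360° = 315.5587° = 5.507538 rad, β = (θ_goal − ψ) mod 360° = 190.7587° = 3.329367 rad.
Common terms: sin α = -0.700178, cos α = 0.713968, sin β = -0.186673, cos β = -0.982422, cos(α−β) = -0.570714, d² = 5.922361. Work in radians in the unit-radius frame; every candidate has L = ρ·(t + p + q).
LSL: p² = 2 + d² − 2cos(α−β) + 2d(sin α − sin β) = 6.564467; p = √p² = 2.562122; φ = atan2(cos β − cos α, d + sin α − sin β) = -0.723622 rad; t = (φ − α) mod 2π = 0.052025 rad, q = (β − φ) mod 2π = 4.052990 rad → L = 4.89·(0.052025 + 2.562122 + 4.052990) = 4.89·6.667136 = 32.602295 m
RSR: p² = 2 + d² − 2cos(α−β) + 2d(sin β − sin α) = 11.563110; p = √p² = 3.400457; φ = atan2(cos α − cos β, d − sin α + sin β) = 0.522296 rad; t = (α − φ) mod 2π = 4.985242 rad, q = (φ − β) mod 2π = 3.476114 rad → L = 4.89·(4.985242 + 3.400457 + 3.476114) = 4.89·11.861814 = 58.004268 m
LSR: p² = d² − 2 + 2cos(α−β) + 2d(sin α + sin β) = -1.535531 < 0 → infeasible
RSL: p² = d² − 2 + 2cos(α−β) − 2d(sin α + sin β) = 7.097400; p = √p² = 2.664095; φ = atan2(cos α + cos β, d − sin α − sin β) − atan2(2, p) = -0.724638 rad; t = (α − φ) mod 2π = 6.232176 rad, q = (β − φ) mod 2π = 4.054005 rad → L = 4.89·(6.232176 + 2.664095 + 4.054005) = 4.89·12.950276 = 63.326848 m
RLR: c = (6 − d² + 2cos(α−β) + 2d(sin α − sin β))/8 = -0.445389; p = 2π − arccos c = 4.250781 rad; φ = atan2(cos α − cos β, d − sin α + sin β) = 0.522296 rad; t = (α − φ + p/2) mod 2π = 0.827447 rad, q = (α − β − t + p) mod 2π = 5.601504 rad → L = 4.89·(0.827447 + 4.250781 + 5.601504) = 4.89·10.679732 = 52.223889 m
LRL: c = (6 − d² + 2cos(α−β) − 2d(sin α − sin β))/8 = 0.179442; p = 2π − arccos c = 4.892808 rad; φ = atan2(cos β − cos α, d + sin α − sin β) = -0.723622 rad; t = (φ − α + p/2) mod 2π = 2.498429 rad, q = (β − α − t + p) mod 2π = 0.216208 rad → L = 4.89·(2.498429 + 4.892808 + 0.216208) = 4.89·7.607445 = 37.200405 m
Shortest: LSL with L = 32.602295 m ≈ 32.6023 m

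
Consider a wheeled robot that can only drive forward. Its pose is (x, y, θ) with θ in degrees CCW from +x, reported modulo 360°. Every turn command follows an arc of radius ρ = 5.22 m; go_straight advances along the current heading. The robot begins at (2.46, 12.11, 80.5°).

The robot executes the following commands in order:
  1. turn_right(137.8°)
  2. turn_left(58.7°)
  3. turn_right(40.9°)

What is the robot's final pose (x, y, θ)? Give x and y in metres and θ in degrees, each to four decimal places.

(19.9692, 10.4796, 320.5000°)

set_pose: (x, y, θ) = (2.4600, 12.1100, 80.5000°), ρ = 5.22
turn_right(137.8°): centre at ρ to the right, rotate −137.8° → (12.0011, 14.0685, -57.3000° ≡ 302.7000°)
turn_left(58.7°): centre at ρ to the left, rotate +58.7° → (16.5213, 11.6701, 361.4000° ≡ 1.4000°)
turn_right(40.9°): centre at ρ to the right, rotate −40.9° → (19.9692, 10.4796, -39.5000° ≡ 320.5000°)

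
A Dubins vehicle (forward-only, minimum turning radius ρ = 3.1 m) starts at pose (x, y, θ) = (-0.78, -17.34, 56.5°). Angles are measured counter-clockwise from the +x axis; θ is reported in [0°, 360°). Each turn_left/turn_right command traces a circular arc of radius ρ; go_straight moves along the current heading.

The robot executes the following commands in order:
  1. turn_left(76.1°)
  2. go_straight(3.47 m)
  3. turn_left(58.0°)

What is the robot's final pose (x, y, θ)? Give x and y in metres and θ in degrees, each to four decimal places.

(-6.2841, -10.0276, 190.6000°)

set_pose: (x, y, θ) = (-0.7800, -17.3400, 56.5000°), ρ = 3.1
turn_left(76.1°): centre at ρ to the left, rotate +76.1° → (-1.0831, -13.5307, 132.6000°)
go_straight(3.47): x += 3.47·cos θ, y += 3.47·sin θ → (-3.4319, -10.9764, 132.6000°)
turn_left(58.0°): centre at ρ to the left, rotate +58.0° → (-6.2841, -10.0276, 190.6000°)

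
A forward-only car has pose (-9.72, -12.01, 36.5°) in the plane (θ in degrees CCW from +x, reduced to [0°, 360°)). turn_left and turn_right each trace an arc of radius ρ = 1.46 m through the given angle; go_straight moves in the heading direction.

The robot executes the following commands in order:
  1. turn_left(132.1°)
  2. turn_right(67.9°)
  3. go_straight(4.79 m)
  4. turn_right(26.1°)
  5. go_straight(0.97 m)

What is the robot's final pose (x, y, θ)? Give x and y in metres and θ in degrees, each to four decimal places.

set_pose: (x, y, θ) = (-9.7200, -12.0100, 36.5000°), ρ = 1.46
turn_left(132.1°): centre at ρ to the left, rotate +132.1° → (-10.2999, -9.4052, 168.6000°)
turn_right(67.9°): centre at ρ to the right, rotate −67.9° → (-11.4459, -8.2451, 100.7000°)
go_straight(4.79): x += 4.79·cos θ, y += 4.79·sin θ → (-12.3352, -3.5383, 100.7000°)
turn_right(26.1°): centre at ρ to the right, rotate −26.1° → (-12.3082, -2.8795, 74.6000°)
go_straight(0.97): x += 0.97·cos θ, y += 0.97·sin θ → (-12.0506, -1.9444, 74.6000°)

(-12.0506, -1.9444, 74.6000°)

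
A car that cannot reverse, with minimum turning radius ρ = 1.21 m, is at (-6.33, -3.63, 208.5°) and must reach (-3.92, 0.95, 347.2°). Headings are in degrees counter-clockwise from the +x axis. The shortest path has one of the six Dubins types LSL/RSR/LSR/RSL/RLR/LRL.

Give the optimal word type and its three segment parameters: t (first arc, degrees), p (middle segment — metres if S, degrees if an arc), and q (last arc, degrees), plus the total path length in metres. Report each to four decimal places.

RSR: t = 167.8273°, p = 3.5853 m, q = 53.4727°, L = 8.2589 m

Let ψ = atan2(Δy, Δx) = atan2(4.58, 2.41) = 62.2466° be the start→goal bearing.
Normalize: d = |goal − start| / ρ = 5.175374/1.21 = 4.277169, α = (θ_start − ψ) mod 360° = 146.2534° = 2.552603 rad, β = (θ_goal − ψ) mod 360° = 284.9534° = 4.973375 rad.
Common terms: sin α = 0.555521, cos α = -0.831502, sin β = -0.966136, cos β = 0.258033, cos(α−β) = -0.751264, d² = 18.294174. Work in radians in the unit-radius frame; every candidate has L = ρ·(t + p + q).
LSL: p² = 2 + d² − 2cos(α−β) + 2d(sin α − sin β) = 34.813472; p = √p² = 5.900294; φ = atan2(cos β − cos α, d + sin α − sin β) = 0.185724 rad; t = (φ − α) mod 2π = 3.916306 rad, q = (β − φ) mod 2π = 4.787651 rad → L = 1.21·(3.916306 + 5.900294 + 4.787651) = 1.21·14.604251 = 17.671144 m
RSR: p² = 2 + d² − 2cos(α−β) + 2d(sin β − sin α) = 8.779932; p = √p² = 2.963095; φ = atan2(cos α − cos β, d − sin α + sin β) = -0.376537 rad; t = (α − φ) mod 2π = 2.929140 rad, q = (φ − β) mod 2π = 0.933274 rad → L = 1.21·(2.929140 + 2.963095 + 0.933274) = 1.21·6.825509 = 8.258866 m
LSR: p² = d² − 2 + 2cos(α−β) + 2d(sin α + sin β) = 11.279107; p = √p² = 3.358438; φ = atan2(−cos α − cos β, d + sin α + sin β) − atan2(−2, p) = 0.684357 rad; t = (φ − α) mod 2π = 4.414939 rad, q = (φ − β) mod 2π = 1.994168 rad → L = 1.21·(4.414939 + 3.358438 + 1.994168) = 1.21·9.767545 = 11.818729 m
RSL: p² = d² − 2 + 2cos(α−β) − 2d(sin α + sin β) = 18.304185; p = √p² = 4.278339; φ = atan2(cos α + cos β, d − sin α − sin β) − atan2(2, p) = -0.559015 rad; t = (α − φ) mod 2π = 3.111619 rad, q = (β − φ) mod 2π = 5.532390 rad → L = 1.21·(3.111619 + 4.278339 + 5.532390) = 1.21·12.922348 = 15.636041 m
RLR: c = (6 − d² + 2cos(α−β) + 2d(sin α − sin β))/8 = -0.097492; p = 2π − arccos c = 4.614742 rad; φ = atan2(cos α − cos β, d − sin α + sin β) = -0.376537 rad; t = (α − φ + p/2) mod 2π = 5.236511 rad, q = (α − β − t + p) mod 2π = 3.240645 rad → L = 1.21·(5.236511 + 4.614742 + 3.240645) = 1.21·13.091898 = 15.841197 m
LRL: c = (6 − d² + 2cos(α−β) − 2d(sin α − sin β))/8 = -3.351684, |c| > 1 → infeasible
Shortest: RSR with L = 8.258866 m ≈ 8.2589 m
Convert RSR to answer units (arcs ×180/π): t = 2.929140·180/π = 167.8273°, p = ρ·p = 1.21·2.963095 = 3.5853 m, q = 0.933274·180/π = 53.4727°, L = 8.2589 m.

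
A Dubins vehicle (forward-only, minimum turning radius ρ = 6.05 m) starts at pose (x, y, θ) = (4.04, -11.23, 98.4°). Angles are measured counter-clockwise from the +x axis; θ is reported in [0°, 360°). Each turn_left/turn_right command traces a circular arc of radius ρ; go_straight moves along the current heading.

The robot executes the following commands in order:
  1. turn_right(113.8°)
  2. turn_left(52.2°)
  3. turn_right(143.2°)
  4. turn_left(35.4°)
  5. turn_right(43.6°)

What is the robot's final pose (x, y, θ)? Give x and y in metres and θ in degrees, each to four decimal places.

set_pose: (x, y, θ) = (4.0400, -11.2300, 98.4000°), ρ = 6.05
turn_right(113.8°): centre at ρ to the right, rotate −113.8° → (11.6317, -4.5134, -15.4000° ≡ 344.6000°)
turn_left(52.2°): centre at ρ to the left, rotate +52.2° → (16.8624, -3.5251, 396.8000° ≡ 36.8000°)
turn_right(143.2°): centre at ρ to the right, rotate −143.2° → (26.2904, -10.0777, -106.4000° ≡ 253.6000°)
turn_left(35.4°): centre at ρ to the left, rotate +35.4° → (26.3738, -13.7555, 289.0000°)
turn_right(43.6°): centre at ρ to the right, rotate −43.6° → (26.1543, -18.2437, 245.4000°)

(26.1543, -18.2437, 245.4000°)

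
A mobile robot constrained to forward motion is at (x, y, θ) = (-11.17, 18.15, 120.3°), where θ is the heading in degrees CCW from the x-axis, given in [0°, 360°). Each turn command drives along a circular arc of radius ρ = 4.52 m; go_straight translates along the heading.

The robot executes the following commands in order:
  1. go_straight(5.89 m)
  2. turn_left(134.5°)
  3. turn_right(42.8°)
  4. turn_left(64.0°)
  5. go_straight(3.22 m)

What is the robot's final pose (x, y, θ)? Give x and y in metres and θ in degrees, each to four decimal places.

set_pose: (x, y, θ) = (-11.1700, 18.1500, 120.3000°), ρ = 4.52
go_straight(5.89): x += 5.89·cos θ, y += 5.89·sin θ → (-14.1417, 23.2354, 120.3000°)
turn_left(134.5°): centre at ρ to the left, rotate +134.5° → (-22.4061, 22.1400, 254.8000°)
turn_right(42.8°): centre at ρ to the right, rotate −42.8° → (-24.3727, 19.4919, 212.0000°)
turn_left(64.0°): centre at ρ to the left, rotate +64.0° → (-26.4727, 15.1863, 276.0000°)
go_straight(3.22): x += 3.22·cos θ, y += 3.22·sin θ → (-26.1362, 11.9839, 276.0000°)

(-26.1362, 11.9839, 276.0000°)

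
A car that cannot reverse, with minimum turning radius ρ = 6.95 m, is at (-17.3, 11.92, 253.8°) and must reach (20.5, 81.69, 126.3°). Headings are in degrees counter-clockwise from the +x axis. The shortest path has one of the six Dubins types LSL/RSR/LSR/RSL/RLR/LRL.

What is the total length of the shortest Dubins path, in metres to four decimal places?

100.4556 m

Let ψ = atan2(Δy, Δx) = atan2(69.77, 37.80) = 61.5520° be the start→goal bearing.
Normalize: d = |goal − start| / ρ = 79.351704/6.95 = 11.417511, α = (θ_start − ψ) mod 360° = 192.2480° = 3.355360 rad, β = (θ_goal − ψ) mod 360° = 64.7480° = 1.130065 rad.
Common terms: sin α = -0.212143, cos α = -0.977239, sin β = 0.904440, cos β = 0.426601, cos(α−β) = -0.608761, d² = 130.359565. Work in radians in the unit-radius frame; every candidate has L = ρ·(t + p + q).
LSL: p² = 2 + d² − 2cos(α−β) + 2d(sin α − sin β) = 108.079897; p = √p² = 10.396148; φ = atan2(cos β − cos α, d + sin α − sin β) = 0.135448 rad; t = (φ − α) mod 2π = 3.063274 rad, q = (β − φ) mod 2π = 0.994617 rad → L = 6.95·(3.063274 + 10.396148 + 0.994617) = 6.95·14.454039 = 100.455569 m
RSR: p² = 2 + d² − 2cos(α−β) + 2d(sin β − sin α) = 159.074280; p = √p² = 12.612465; φ = atan2(cos α − cos β, d − sin α + sin β) = -0.111537 rad; t = (α − φ) mod 2π = 3.466897 rad, q = (φ − β) mod 2π = 5.041583 rad → L = 6.95·(3.466897 + 12.612465 + 5.041583) = 6.95·21.120945 = 146.790570 m
LSR: p² = d² − 2 + 2cos(α−β) + 2d(sin α + sin β) = 142.950663; p = √p² = 11.956198; φ = atan2(−cos α − cos β, d + sin α + sin β) − atan2(−2, p) = 0.211182 rad; t = (φ − α) mod 2π = 3.139007 rad, q = (φ − β) mod 2π = 5.364302 rad → L = 6.95·(3.139007 + 11.956198 + 5.364302) = 6.95·20.459507 = 142.193574 m
RSL: p² = d² − 2 + 2cos(α−β) − 2d(sin α + sin β) = 111.333422; p = √p² = 10.551465; φ = atan2(cos α + cos β, d − sin α − sin β) − atan2(2, p) = -0.238620 rad; t = (α − φ) mod 2π = 3.593980 rad, q = (β − φ) mod 2π = 1.368685 rad → L = 6.95·(3.593980 + 10.551465 + 1.368685) = 6.95·15.514131 = 107.823208 m
RLR: c = (6 − d² + 2cos(α−β) + 2d(sin α − sin β))/8 = -18.884285, |c| > 1 → infeasible
LRL: c = (6 − d² + 2cos(α−β) − 2d(sin α − sin β))/8 = -12.509987, |c| > 1 → infeasible
Shortest: LSL with L = 100.455569 m ≈ 100.4556 m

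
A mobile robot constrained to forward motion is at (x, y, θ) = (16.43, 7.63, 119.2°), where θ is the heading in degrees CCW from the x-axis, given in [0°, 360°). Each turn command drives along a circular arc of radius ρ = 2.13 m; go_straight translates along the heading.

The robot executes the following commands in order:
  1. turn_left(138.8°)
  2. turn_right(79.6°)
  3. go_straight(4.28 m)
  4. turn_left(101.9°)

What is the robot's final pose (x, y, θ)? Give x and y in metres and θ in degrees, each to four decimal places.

(3.9108, 2.9569, 280.3000°)

set_pose: (x, y, θ) = (16.4300, 7.6300, 119.2000°), ρ = 2.13
turn_left(138.8°): centre at ρ to the left, rotate +138.8° → (12.4872, 7.0337, 258.0000°)
turn_right(79.6°): centre at ρ to the right, rotate −79.6° → (10.3443, 5.3474, 178.4000°)
go_straight(4.28): x += 4.28·cos θ, y += 4.28·sin θ → (6.0660, 5.4669, 178.4000°)
turn_left(101.9°): centre at ρ to the left, rotate +101.9° → (3.9108, 2.9569, 280.3000°)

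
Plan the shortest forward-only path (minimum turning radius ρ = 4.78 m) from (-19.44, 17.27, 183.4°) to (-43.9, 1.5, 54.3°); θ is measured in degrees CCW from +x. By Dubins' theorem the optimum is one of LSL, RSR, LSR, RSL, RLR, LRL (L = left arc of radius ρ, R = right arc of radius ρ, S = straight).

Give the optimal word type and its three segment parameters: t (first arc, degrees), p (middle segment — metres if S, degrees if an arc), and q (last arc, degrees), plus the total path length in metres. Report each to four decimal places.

Let ψ = atan2(Δy, Δx) = atan2(-15.77, -24.46) = -147.1891° be the start→goal bearing.
Normalize: d = |goal − start| / ρ = 29.102998/4.78 = 6.088493, α = (θ_start − ψ) mod 360° = 330.5891° = 5.769868 rad, β = (θ_goal − ψ) mod 360° = 201.4891° = 3.516648 rad.
Common terms: sin α = -0.491070, cos α = 0.871120, sin β = -0.366324, cos β = -0.930487, cos(α−β) = -0.630676, d² = 37.069751. Work in radians in the unit-radius frame; every candidate has L = ρ·(t + p + q).
LSL: p² = 2 + d² − 2cos(α−β) + 2d(sin α − sin β) = 38.812069; p = √p² = 6.229933; φ = atan2(cos β − cos α, d + sin α − sin β) = -0.293376 rad; t = (φ − α) mod 2π = 0.219942 rad, q = (β − φ) mod 2π = 3.810024 rad → L = 4.78·(0.219942 + 6.229933 + 3.810024) = 4.78·10.259899 = 49.042315 m
RSR: p² = 2 + d² − 2cos(α−β) + 2d(sin β − sin α) = 41.850136; p = √p² = 6.469168; φ = atan2(cos α − cos β, d − sin α + sin β) = 0.282223 rad; t = (α − φ) mod 2π = 5.487645 rad, q = (φ − β) mod 2π = 3.048761 rad → L = 4.78·(5.487645 + 6.469168 + 3.048761) = 4.78·15.005573 = 71.726641 m
LSR: p² = d² − 2 + 2cos(α−β) + 2d(sin α + sin β) = 23.367928; p = √p² = 4.834038; φ = atan2(−cos α − cos β, d + sin α + sin β) − atan2(−2, p) = 0.403637 rad; t = (φ − α) mod 2π = 0.916955 rad, q = (φ − β) mod 2π = 3.170175 rad → L = 4.78·(0.916955 + 4.834038 + 3.170175) = 4.78·8.921168 = 42.643182 m
RSL: p² = d² − 2 + 2cos(α−β) − 2d(sin α + sin β) = 44.248871; p = √p² = 6.651982; φ = atan2(cos α + cos β, d − sin α − sin β) − atan2(2, p) = -0.300611 rad; t = (α − φ) mod 2π = 6.070479 rad, q = (β − φ) mod 2π = 3.817259 rad → L = 4.78·(6.070479 + 6.651982 + 3.817259) = 4.78·16.539720 = 79.059862 m
RLR: c = (6 − d² + 2cos(α−β) + 2d(sin α − sin β))/8 = -4.231267, |c| > 1 → infeasible
LRL: c = (6 − d² + 2cos(α−β) − 2d(sin α − sin β))/8 = -3.851509, |c| > 1 → infeasible
Shortest: LSR with L = 42.643182 m ≈ 42.6432 m
Convert LSR to answer units (arcs ×180/π): t = 0.916955·180/π = 52.5376°, p = ρ·p = 4.78·4.834038 = 23.1067 m, q = 3.170175·180/π = 181.6376°, L = 42.6432 m.

LSR: t = 52.5376°, p = 23.1067 m, q = 181.6376°, L = 42.6432 m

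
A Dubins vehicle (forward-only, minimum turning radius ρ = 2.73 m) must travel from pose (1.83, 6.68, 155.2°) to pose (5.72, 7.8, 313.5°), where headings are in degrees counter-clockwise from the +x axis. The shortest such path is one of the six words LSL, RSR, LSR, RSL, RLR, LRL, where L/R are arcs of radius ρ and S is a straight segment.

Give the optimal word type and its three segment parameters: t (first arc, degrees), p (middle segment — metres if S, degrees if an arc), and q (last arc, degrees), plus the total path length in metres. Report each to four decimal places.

Let ψ = atan2(Δy, Δx) = atan2(1.12, 3.89) = 16.0620° be the start→goal bearing.
Normalize: d = |goal − start| / ρ = 4.048024/2.73 = 1.482793, α = (θ_start − ψ) mod 360° = 139.1380° = 2.428415 rad, β = (θ_goal − ψ) mod 360° = 297.4380° = 5.191272 rad.
Common terms: sin α = 0.654240, cos α = -0.756287, sin β = -0.887510, cos β = 0.460788, cos(α−β) = -0.929133, d² = 2.198674. Work in radians in the unit-radius frame; every candidate has L = ρ·(t + p + q).
LSL: p² = 2 + d² − 2cos(α−β) + 2d(sin α − sin β) = 10.629132; p = √p² = 3.260235; φ = atan2(cos β − cos α, d + sin α − sin β) = 0.382573 rad; t = (φ − α) mod 2π = 4.237343 rad, q = (β − φ) mod 2π = 4.808698 rad → L = 2.73·(4.237343 + 3.260235 + 4.808698) = 2.73·12.306276 = 33.596135 m
RSR: p² = 2 + d² − 2cos(α−β) + 2d(sin β − sin α) = 1.484747; p = √p² = 1.218502; φ = atan2(cos α − cos β, d − sin α + sin β) = -1.619201 rad; t = (α − φ) mod 2π = 4.047616 rad, q = (φ − β) mod 2π = 5.755898 rad → L = 2.73·(4.047616 + 1.218502 + 5.755898) = 2.73·11.022016 = 30.090105 m
LSR: p² = d² − 2 + 2cos(α−β) + 2d(sin α + sin β) = -2.351374 < 0 → infeasible
RSL: p² = d² − 2 + 2cos(α−β) − 2d(sin α + sin β) = -0.967808 < 0 → infeasible
RLR: c = (6 − d² + 2cos(α−β) + 2d(sin α − sin β))/8 = 0.814407; p = 2π − arccos c = 5.664095 rad; φ = atan2(cos α − cos β, d − sin α + sin β) = -1.619201 rad; t = (α − φ + p/2) mod 2π = 0.596478 rad, q = (α − β − t + p) mod 2π = 2.304761 rad → L = 2.73·(0.596478 + 5.664095 + 2.304761) = 2.73·8.565334 = 23.383361 m
LRL: c = (6 − d² + 2cos(α−β) − 2d(sin α − sin β))/8 = -0.328642; p = 2π − arccos c = 4.377524 rad; φ = atan2(cos β − cos α, d + sin α − sin β) = 0.382573 rad; t = (φ − α + p/2) mod 2π = 0.142920 rad, q = (β − α − t + p) mod 2π = 0.714275 rad → L = 2.73·(0.142920 + 4.377524 + 0.714275) = 2.73·5.234719 = 14.290783 m
Shortest: LRL with L = 14.290783 m ≈ 14.2908 m
Convert LRL to answer units (arcs ×180/π): t = 0.142920·180/π = 8.1887°, p = 4.377524·180/π = 250.8137°, q = 0.714275·180/π = 40.9249°, L = 14.2908 m.

LRL: t = 8.1887°, p = 250.8137°, q = 40.9249°, L = 14.2908 m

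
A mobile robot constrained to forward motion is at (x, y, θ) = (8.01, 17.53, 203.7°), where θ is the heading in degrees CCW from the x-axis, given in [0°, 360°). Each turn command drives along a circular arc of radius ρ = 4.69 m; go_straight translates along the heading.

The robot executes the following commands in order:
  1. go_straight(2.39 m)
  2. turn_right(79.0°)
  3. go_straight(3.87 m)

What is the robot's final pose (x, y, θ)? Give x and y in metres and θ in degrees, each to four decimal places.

set_pose: (x, y, θ) = (8.0100, 17.5300, 203.7000°), ρ = 4.69
go_straight(2.39): x += 2.39·cos θ, y += 2.39·sin θ → (5.8216, 16.5693, 203.7000°)
turn_right(79.0°): centre at ρ to the right, rotate −79.0° → (0.0806, 18.1939, 124.7000°)
go_straight(3.87): x += 3.87·cos θ, y += 3.87·sin θ → (-2.1225, 21.3756, 124.7000°)

(-2.1225, 21.3756, 124.7000°)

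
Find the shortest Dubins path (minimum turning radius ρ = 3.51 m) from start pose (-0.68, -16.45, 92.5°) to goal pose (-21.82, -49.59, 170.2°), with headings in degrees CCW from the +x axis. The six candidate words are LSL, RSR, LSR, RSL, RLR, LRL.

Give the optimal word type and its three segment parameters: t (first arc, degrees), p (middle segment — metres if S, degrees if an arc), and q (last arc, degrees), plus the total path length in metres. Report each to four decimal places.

LSR: t = 159.4014°, p = 33.3594 m, q = 81.7014°, L = 48.1296 m

Let ψ = atan2(Δy, Δx) = atan2(-33.14, -21.14) = -122.5338° be the start→goal bearing.
Normalize: d = |goal − start| / ρ = 39.308513/3.51 = 11.199007, α = (θ_start − ψ) mod 360° = 215.0338° = 3.753048 rad, β = (θ_goal − ψ) mod 360° = 292.7338° = 5.109169 rad.
Common terms: sin α = -0.574060, cos α = -0.818814, sin β = -0.922310, cos β = 0.386450, cos(α−β) = 0.213030, d² = 125.417748. Work in radians in the unit-radius frame; every candidate has L = ρ·(t + p + q).
LSL: p² = 2 + d² − 2cos(α−β) + 2d(sin α − sin β) = 134.791813; p = √p² = 11.609988; φ = atan2(cos β − cos α, d + sin α − sin β) = 0.104000 rad; t = (φ − α) mod 2π = 2.634138 rad, q = (β − φ) mod 2π = 5.005169 rad → L = 3.51·(2.634138 + 11.609988 + 5.005169) = 3.51·19.249294 = 67.565021 m
RSR: p² = 2 + d² − 2cos(α−β) + 2d(sin β − sin α) = 119.191562; p = √p² = 10.917489; φ = atan2(cos α − cos β, d − sin α + sin β) = -0.110623 rad; t = (α − φ) mod 2π = 3.863671 rad, q = (φ − β) mod 2π = 1.063394 rad → L = 3.51·(3.863671 + 10.917489 + 1.063394) = 3.51·15.844553 = 55.614382 m
LSR: p² = d² − 2 + 2cos(α−β) + 2d(sin α + sin β) = 90.328098; p = √p² = 9.504110; φ = atan2(−cos α − cos β, d + sin α + sin β) − atan2(−2, p) = 0.251941 rad; t = (φ − α) mod 2π = 2.782079 rad, q = (φ − β) mod 2π = 1.425958 rad → L = 3.51·(2.782079 + 9.504110 + 1.425958) = 3.51·13.712146 = 48.129632 m
RSL: p² = d² − 2 + 2cos(α−β) − 2d(sin α + sin β) = 157.359520; p = √p² = 12.544302; φ = atan2(cos α + cos β, d − sin α − sin β) − atan2(2, p) = -0.192148 rad; t = (α − φ) mod 2π = 3.945196 rad, q = (β − φ) mod 2π = 5.301316 rad → L = 3.51·(3.945196 + 12.544302 + 5.301316) = 3.51·21.790814 = 76.485758 m
RLR: c = (6 − d² + 2cos(α−β) + 2d(sin α − sin β))/8 = -13.898945, |c| > 1 → infeasible
LRL: c = (6 − d² + 2cos(α−β) − 2d(sin α − sin β))/8 = -15.848977, |c| > 1 → infeasible
Shortest: LSR with L = 48.129632 m ≈ 48.1296 m
Convert LSR to answer units (arcs ×180/π): t = 2.782079·180/π = 159.4014°, p = ρ·p = 3.51·9.504110 = 33.3594 m, q = 1.425958·180/π = 81.7014°, L = 48.1296 m.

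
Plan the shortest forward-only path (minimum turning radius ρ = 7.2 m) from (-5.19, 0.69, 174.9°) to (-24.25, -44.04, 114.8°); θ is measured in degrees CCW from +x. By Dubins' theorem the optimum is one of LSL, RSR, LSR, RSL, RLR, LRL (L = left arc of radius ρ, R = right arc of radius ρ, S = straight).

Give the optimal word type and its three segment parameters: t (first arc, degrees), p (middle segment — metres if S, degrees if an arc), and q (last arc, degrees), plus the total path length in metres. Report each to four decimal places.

Let ψ = atan2(Δy, Δx) = atan2(-44.73, -19.06) = -113.0794° be the start→goal bearing.
Normalize: d = |goal − start| / ρ = 48.621564/7.2 = 6.752995, α = (θ_start − ψ) mod 360° = 287.9794° = 5.026190 rad, β = (θ_goal − ψ) mod 360° = 227.8794° = 3.977247 rad.
Common terms: sin α = -0.951167, cos α = 0.308676, sin β = -0.741735, cos β = -0.670693, cos(α−β) = 0.498488, d² = 45.602942. Work in radians in the unit-radius frame; every candidate has L = ρ·(t + p + q).
LSL: p² = 2 + d² − 2cos(α−β) + 2d(sin α − sin β) = 43.777380; p = √p² = 6.616448; φ = atan2(cos β − cos α, d + sin α − sin β) = -0.148566 rad; t = (φ − α) mod 2π = 1.108430 rad, q = (β − φ) mod 2π = 4.125813 rad → L = 7.2·(1.108430 + 6.616448 + 4.125813) = 7.2·11.850690 = 85.324969 m
RSR: p² = 2 + d² − 2cos(α−β) + 2d(sin β − sin α) = 49.434553; p = √p² = 7.030971; φ = atan2(cos α − cos β, d − sin α + sin β) = 0.139748 rad; t = (α − φ) mod 2π = 4.886442 rad, q = (φ − β) mod 2π = 2.445687 rad → L = 7.2·(4.886442 + 7.030971 + 2.445687) = 7.2·14.363099 = 103.414314 m
LSR: p² = d² − 2 + 2cos(α−β) + 2d(sin α + sin β) = 21.735592; p = √p² = 4.662145; φ = atan2(−cos α − cos β, d + sin α + sin β) − atan2(−2, p) = 0.476665 rad; t = (φ − α) mod 2π = 1.733661 rad, q = (φ − β) mod 2π = 2.782603 rad → L = 7.2·(1.733661 + 4.662145 + 2.782603) = 7.2·9.178409 = 66.084541 m
RSL: p² = d² − 2 + 2cos(α−β) − 2d(sin α + sin β) = 67.464243; p = √p² = 8.213662; φ = atan2(cos α + cos β, d − sin α − sin β) − atan2(2, p) = -0.281685 rad; t = (α − φ) mod 2π = 5.307875 rad, q = (β − φ) mod 2π = 4.258932 rad → L = 7.2·(5.307875 + 8.213662 + 4.258932) = 7.2·17.780469 = 128.019378 m
RLR: c = (6 − d² + 2cos(α−β) + 2d(sin α − sin β))/8 = -5.179319, |c| > 1 → infeasible
LRL: c = (6 − d² + 2cos(α−β) − 2d(sin α − sin β))/8 = -4.472172, |c| > 1 → infeasible
Shortest: LSR with L = 66.084541 m ≈ 66.0845 m
Convert LSR to answer units (arcs ×180/π): t = 1.733661·180/π = 99.3314°, p = ρ·p = 7.2·4.662145 = 33.5674 m, q = 2.782603·180/π = 159.4314°, L = 66.0845 m.

LSR: t = 99.3314°, p = 33.5674 m, q = 159.4314°, L = 66.0845 m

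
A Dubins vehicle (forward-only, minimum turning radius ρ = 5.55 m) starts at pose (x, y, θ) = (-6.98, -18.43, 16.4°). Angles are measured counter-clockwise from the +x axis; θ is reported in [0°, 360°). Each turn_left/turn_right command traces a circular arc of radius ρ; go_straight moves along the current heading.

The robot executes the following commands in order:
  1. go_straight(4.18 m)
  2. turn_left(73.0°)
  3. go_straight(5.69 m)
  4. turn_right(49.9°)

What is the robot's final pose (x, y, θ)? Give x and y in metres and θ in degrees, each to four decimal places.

set_pose: (x, y, θ) = (-6.9800, -18.4300, 16.4000°), ρ = 5.55
go_straight(4.18): x += 4.18·cos θ, y += 4.18·sin θ → (-2.9701, -17.2498, 16.4000°)
turn_left(73.0°): centre at ρ to the left, rotate +73.0° → (1.0126, -11.9837, 89.4000°)
go_straight(5.69): x += 5.69·cos θ, y += 5.69·sin θ → (1.0722, -6.2941, 89.4000°)
turn_right(49.9°): centre at ρ to the right, rotate −49.9° → (3.0917, -2.0697, 39.5000°)

(3.0917, -2.0697, 39.5000°)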